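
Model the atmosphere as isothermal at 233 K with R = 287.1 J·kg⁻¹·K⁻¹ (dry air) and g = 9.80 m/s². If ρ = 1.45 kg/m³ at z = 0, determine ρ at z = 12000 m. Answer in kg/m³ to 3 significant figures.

Scale height: H = RT/g = 287.1 × 233 / 9.80 = 6825.9 m.
In an isothermal atmosphere, density decays like pressure: ρ = ρ₀ exp(−z/H).
z/H = 12000/6825.9 = 1.7580; exp(−1.7580) = 0.17239.
ρ = 1.45 × 0.17239 = 0.24997 kg/m³.

ρ ≈ 0.250 kg/m³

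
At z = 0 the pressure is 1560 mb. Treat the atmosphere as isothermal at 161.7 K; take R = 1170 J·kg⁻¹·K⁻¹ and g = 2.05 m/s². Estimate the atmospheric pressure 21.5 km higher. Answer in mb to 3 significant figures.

P ≈ 1240 mb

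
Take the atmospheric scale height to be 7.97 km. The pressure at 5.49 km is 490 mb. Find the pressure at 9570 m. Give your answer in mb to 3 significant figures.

Between two levels, P₂ = P₁ exp(−Δz/H) with Δz = z₂ − z₁.
Δz = 9570.0 − 5490.0 = 4080.0 m; Δz/H = 4080.0/7970.0 = 0.51192.
P₂ = 490 × exp(−0.51192) = 490 × 0.59934 = 293.68 mb.

P ≈ 294 mb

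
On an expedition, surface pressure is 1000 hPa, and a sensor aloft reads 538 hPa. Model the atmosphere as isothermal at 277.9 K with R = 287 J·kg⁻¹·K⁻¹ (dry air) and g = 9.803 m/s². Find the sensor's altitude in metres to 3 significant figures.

z ≈ 5040 m

Scale height: H = RT/g = 287 × 277.9 / 9.803 = 8136.0 m.
Invert the barometric formula: z = H ln(P₀/P).
P₀/P = 1000/538 = 1.8587; ln(1.8587) = 0.61988.
z = 8136.0 × 0.61988 = 5043.3 m.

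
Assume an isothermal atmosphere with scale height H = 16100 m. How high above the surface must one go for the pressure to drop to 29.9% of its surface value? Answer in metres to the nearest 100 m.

Set P/P₀ = exp(−z/H) = 0.299, so z = −H ln(0.299).
−ln(0.299) = 1.2073; z = 16100 × 1.2073 = 19438 m.

z ≈ 19400 m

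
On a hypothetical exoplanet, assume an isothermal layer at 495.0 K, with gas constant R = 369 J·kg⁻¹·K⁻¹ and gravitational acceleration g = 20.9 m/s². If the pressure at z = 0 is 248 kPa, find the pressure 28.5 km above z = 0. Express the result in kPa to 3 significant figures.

P ≈ 9.51 kPa

Scale height: H = RT/g = 369 × 495.0 / 20.9 = 8739.5 m.
Barometric formula: P = P₀ exp(−z/H).
z/H = 28500/8739.5 = 3.2611; exp(−3.2611) = 0.038346.
P = 248 × 0.038346 = 9.5098 kPa.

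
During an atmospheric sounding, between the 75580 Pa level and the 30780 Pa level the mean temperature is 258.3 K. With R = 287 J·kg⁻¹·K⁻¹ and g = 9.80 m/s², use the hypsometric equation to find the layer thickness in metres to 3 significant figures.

Δz ≈ 6800 m

Hypsometric equation: Δz = (R T̄/g) ln(P₁/P₂).
R T̄/g = 287 × 258.3 / 9.80 = 7564.5 m.
ln(75580/30780) = ln(2.4555) = 0.89833.
Δz = 7564.5 × 0.89833 = 6795.4 m.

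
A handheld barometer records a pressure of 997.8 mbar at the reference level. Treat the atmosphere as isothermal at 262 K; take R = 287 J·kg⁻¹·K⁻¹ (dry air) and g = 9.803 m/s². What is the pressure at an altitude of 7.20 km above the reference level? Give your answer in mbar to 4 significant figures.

P ≈ 390.3 mbar

Scale height: H = RT/g = 287 × 262 / 9.803 = 7670.5 m.
Barometric formula: P = P₀ exp(−z/H).
z/H = 7200.0/7670.5 = 0.93866; exp(−0.93866) = 0.39115.
P = 997.8 × 0.39115 = 390.29 mbar.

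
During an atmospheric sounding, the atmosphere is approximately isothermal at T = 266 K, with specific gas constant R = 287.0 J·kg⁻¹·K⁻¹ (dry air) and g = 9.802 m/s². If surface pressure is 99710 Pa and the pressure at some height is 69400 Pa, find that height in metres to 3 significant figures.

Scale height: H = RT/g = 287.0 × 266 / 9.802 = 7788.4 m.
Invert the barometric formula: z = H ln(P₀/P).
P₀/P = 99710/69400 = 1.4367; ln(1.4367) = 0.36235.
z = 7788.4 × 0.36235 = 2822.1 m.

z ≈ 2820 m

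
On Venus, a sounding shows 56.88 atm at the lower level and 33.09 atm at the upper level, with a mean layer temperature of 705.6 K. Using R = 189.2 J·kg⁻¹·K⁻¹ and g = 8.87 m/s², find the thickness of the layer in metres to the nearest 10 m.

Δz ≈ 8150 m

Hypsometric equation: Δz = (R T̄/g) ln(P₁/P₂).
R T̄/g = 189.2 × 705.6 / 8.87 = 15051 m.
ln(56.88/33.09) = ln(1.7189) = 0.54168.
Δz = 15051 × 0.54168 = 8152.8 m.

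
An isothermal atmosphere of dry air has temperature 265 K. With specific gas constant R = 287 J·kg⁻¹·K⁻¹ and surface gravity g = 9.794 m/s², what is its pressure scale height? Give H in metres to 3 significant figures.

H ≈ 7770 m

The scale height of an isothermal atmosphere is H = RT/g.
H = 287 × 265 / 9.794 = 76055/9.794 = 7765.5 m.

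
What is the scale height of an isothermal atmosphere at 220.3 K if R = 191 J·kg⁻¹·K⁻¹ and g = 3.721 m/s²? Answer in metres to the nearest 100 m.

H ≈ 11300 m

The scale height of an isothermal atmosphere is H = RT/g.
H = 191 × 220.3 / 3.721 = 42077/3.721 = 11308 m.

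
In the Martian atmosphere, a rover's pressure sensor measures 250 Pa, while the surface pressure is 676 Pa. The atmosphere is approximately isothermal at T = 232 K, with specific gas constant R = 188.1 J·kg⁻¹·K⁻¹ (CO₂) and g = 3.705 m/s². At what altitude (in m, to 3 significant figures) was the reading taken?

z ≈ 11700 m

Scale height: H = RT/g = 188.1 × 232 / 3.705 = 11778 m.
Invert the barometric formula: z = H ln(P₀/P).
P₀/P = 676/250 = 2.7040; ln(2.7040) = 0.99473.
z = 11778 × 0.99473 = 11716 m.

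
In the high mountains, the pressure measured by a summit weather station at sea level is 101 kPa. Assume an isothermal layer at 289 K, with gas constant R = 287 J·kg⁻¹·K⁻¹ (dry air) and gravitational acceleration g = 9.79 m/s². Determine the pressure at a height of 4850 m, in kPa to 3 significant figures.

Scale height: H = RT/g = 287 × 289 / 9.79 = 8472.2 m.
Barometric formula: P = P₀ exp(−z/H).
z/H = 4850.0/8472.2 = 0.57246; exp(−0.57246) = 0.56414.
P = 101 × 0.56414 = 56.978 kPa.

P ≈ 57.0 kPa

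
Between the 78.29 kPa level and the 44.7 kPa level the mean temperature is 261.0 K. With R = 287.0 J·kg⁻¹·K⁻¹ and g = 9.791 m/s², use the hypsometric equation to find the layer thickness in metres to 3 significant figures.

Δz ≈ 4290 m

Hypsometric equation: Δz = (R T̄/g) ln(P₁/P₂).
R T̄/g = 287.0 × 261.0 / 9.791 = 7650.6 m.
ln(78.29/44.7) = ln(1.7515) = 0.56047.
Δz = 7650.6 × 0.56047 = 4287.9 m.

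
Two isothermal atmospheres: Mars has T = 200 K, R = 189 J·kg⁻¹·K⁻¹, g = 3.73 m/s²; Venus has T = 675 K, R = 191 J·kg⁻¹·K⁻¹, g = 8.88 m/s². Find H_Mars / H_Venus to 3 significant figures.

H_Mars/H_Venus ≈ 0.698

H = RT/g for each body.
H_Mars = 189 × 200 / 3.73 = 10134 m.
H_Venus = 191 × 675 / 8.88 = 14519 m.
H_Mars/H_Venus = 10134/14519 = 0.69798.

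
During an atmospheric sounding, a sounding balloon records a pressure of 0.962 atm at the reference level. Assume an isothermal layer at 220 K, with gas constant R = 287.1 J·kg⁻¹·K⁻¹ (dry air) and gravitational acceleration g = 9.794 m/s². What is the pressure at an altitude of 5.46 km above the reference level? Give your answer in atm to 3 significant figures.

P ≈ 0.413 atm

Scale height: H = RT/g = 287.1 × 220 / 9.794 = 6449.1 m.
Barometric formula: P = P₀ exp(−z/H).
z/H = 5460.0/6449.1 = 0.84663; exp(−0.84663) = 0.42886.
P = 0.962 × 0.42886 = 0.41256 atm.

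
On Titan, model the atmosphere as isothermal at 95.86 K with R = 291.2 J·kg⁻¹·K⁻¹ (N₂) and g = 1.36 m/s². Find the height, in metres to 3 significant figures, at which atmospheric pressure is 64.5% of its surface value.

Scale height: H = RT/g = 291.2 × 95.86 / 1.36 = 20525 m.
Set P/P₀ = exp(−z/H) = 0.645, so z = −H ln(0.645).
−ln(0.645) = 0.43850; z = 20525 × 0.43850 = 9000.2 m.

z ≈ 9000 m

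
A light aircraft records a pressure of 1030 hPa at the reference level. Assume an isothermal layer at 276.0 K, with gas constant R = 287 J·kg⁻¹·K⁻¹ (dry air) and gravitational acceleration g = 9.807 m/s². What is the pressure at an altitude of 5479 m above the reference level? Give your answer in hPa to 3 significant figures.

P ≈ 523 hPa

Scale height: H = RT/g = 287 × 276.0 / 9.807 = 8077.1 m.
Barometric formula: P = P₀ exp(−z/H).
z/H = 5479.0/8077.1 = 0.67834; exp(−0.67834) = 0.50746.
P = 1030 × 0.50746 = 522.68 hPa.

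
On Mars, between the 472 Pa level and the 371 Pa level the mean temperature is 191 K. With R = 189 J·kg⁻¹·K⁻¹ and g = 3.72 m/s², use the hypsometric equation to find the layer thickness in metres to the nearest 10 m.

Hypsometric equation: Δz = (R T̄/g) ln(P₁/P₂).
R T̄/g = 189 × 191 / 3.72 = 9704.0 m.
ln(472/371) = ln(1.2722) = 0.24075.
Δz = 9704.0 × 0.24075 = 2336.2 m.

Δz ≈ 2340 m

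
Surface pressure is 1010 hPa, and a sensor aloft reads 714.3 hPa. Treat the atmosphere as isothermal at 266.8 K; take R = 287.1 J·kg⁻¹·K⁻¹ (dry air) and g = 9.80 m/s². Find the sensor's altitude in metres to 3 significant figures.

Scale height: H = RT/g = 287.1 × 266.8 / 9.80 = 7816.2 m.
Invert the barometric formula: z = H ln(P₀/P).
P₀/P = 1010/714.3 = 1.4140; ln(1.4140) = 0.34642.
z = 7816.2 × 0.34642 = 2707.7 m.

z ≈ 2710 m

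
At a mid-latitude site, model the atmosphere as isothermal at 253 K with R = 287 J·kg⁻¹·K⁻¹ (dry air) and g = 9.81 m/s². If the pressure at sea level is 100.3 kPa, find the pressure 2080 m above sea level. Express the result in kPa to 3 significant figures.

P ≈ 75.7 kPa

Scale height: H = RT/g = 287 × 253 / 9.81 = 7401.7 m.
Barometric formula: P = P₀ exp(−z/H).
z/H = 2080.0/7401.7 = 0.28102; exp(−0.28102) = 0.75501.
P = 100.3 × 0.75501 = 75.728 kPa.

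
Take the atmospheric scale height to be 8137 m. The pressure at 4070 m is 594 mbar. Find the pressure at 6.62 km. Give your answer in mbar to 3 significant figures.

Between two levels, P₂ = P₁ exp(−Δz/H) with Δz = z₂ − z₁.
Δz = 6620.0 − 4070.0 = 2550.0 m; Δz/H = 2550.0/8137.0 = 0.31338.
P₂ = 594 × exp(−0.31338) = 594 × 0.73097 = 434.20 mbar.

P ≈ 434 mbar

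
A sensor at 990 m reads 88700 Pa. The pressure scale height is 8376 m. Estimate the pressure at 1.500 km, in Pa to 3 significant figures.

Between two levels, P₂ = P₁ exp(−Δz/H) with Δz = z₂ − z₁.
Δz = 1500.0 − 990.00 = 510.00 m; Δz/H = 510.00/8376.0 = 0.060888.
P₂ = 88700 × exp(−0.060888) = 88700 × 0.94093 = 83460 Pa.

P ≈ 83500 Pa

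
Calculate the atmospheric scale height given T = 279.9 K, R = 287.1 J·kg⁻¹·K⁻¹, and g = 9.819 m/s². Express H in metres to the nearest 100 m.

H ≈ 8200 m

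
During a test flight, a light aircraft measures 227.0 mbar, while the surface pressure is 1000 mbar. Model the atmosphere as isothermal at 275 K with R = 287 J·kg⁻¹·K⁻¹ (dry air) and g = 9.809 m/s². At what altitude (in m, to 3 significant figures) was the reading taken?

Scale height: H = RT/g = 287 × 275 / 9.809 = 8046.2 m.
Invert the barometric formula: z = H ln(P₀/P).
P₀/P = 1000/227.0 = 4.4053; ln(4.4053) = 1.4828.
z = 8046.2 × 1.4828 = 11931 m.

z ≈ 11900 m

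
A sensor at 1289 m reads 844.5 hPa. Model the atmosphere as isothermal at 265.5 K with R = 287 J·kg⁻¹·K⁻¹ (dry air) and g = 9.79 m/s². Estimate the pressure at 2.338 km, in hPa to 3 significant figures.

P ≈ 738 hPa

Scale height: H = RT/g = 287 × 265.5 / 9.79 = 7783.3 m.
Between two levels, P₂ = P₁ exp(−Δz/H) with Δz = z₂ − z₁.
Δz = 2338.0 − 1289.0 = 1049.0 m; Δz/H = 1049.0/7783.3 = 0.13478.
P₂ = 844.5 × exp(−0.13478) = 844.5 × 0.87391 = 738.02 hPa.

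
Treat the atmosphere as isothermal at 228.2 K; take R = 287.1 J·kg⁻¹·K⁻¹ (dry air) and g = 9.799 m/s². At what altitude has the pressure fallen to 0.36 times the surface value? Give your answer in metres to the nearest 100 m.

Scale height: H = RT/g = 287.1 × 228.2 / 9.799 = 6686.0 m.
Set P/P₀ = exp(−z/H) = 0.36, so z = −H ln(0.36).
−ln(0.36) = 1.0217; z = 6686.0 × 1.0217 = 6831.1 m.

z ≈ 6800 m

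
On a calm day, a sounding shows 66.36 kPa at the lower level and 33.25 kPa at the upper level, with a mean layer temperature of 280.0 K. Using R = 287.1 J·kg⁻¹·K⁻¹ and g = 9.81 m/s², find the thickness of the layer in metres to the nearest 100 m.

Hypsometric equation: Δz = (R T̄/g) ln(P₁/P₂).
R T̄/g = 287.1 × 280.0 / 9.81 = 8194.5 m.
ln(66.36/33.25) = ln(1.9958) = 0.69104.
Δz = 8194.5 × 0.69104 = 5662.7 m.

Δz ≈ 5700 m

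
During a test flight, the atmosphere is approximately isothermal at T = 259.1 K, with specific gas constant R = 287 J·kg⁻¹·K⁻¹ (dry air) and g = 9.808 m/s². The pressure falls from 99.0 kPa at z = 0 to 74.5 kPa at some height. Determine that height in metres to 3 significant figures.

z ≈ 2160 m

Scale height: H = RT/g = 287 × 259.1 / 9.808 = 7581.7 m.
Invert the barometric formula: z = H ln(P₀/P).
P₀/P = 99.0/74.5 = 1.3289; ln(1.3289) = 0.28435.
z = 7581.7 × 0.28435 = 2155.9 m.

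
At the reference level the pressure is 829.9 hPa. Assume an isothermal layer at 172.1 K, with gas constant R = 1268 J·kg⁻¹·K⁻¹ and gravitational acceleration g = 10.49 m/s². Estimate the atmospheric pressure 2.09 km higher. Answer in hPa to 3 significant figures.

P ≈ 751 hPa

Scale height: H = RT/g = 1268 × 172.1 / 10.49 = 20803 m.
Barometric formula: P = P₀ exp(−z/H).
z/H = 2090.0/20803 = 0.10047; exp(−0.10047) = 0.90441.
P = 829.9 × 0.90441 = 750.57 hPa.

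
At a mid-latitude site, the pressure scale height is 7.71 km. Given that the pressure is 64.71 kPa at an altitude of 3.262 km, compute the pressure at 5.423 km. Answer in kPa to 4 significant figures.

Between two levels, P₂ = P₁ exp(−Δz/H) with Δz = z₂ − z₁.
Δz = 5423.0 − 3262.0 = 2161.0 m; Δz/H = 2161.0/7710.0 = 0.28029.
P₂ = 64.71 × exp(−0.28029) = 64.71 × 0.75556 = 48.892 kPa.

P ≈ 48.89 kPa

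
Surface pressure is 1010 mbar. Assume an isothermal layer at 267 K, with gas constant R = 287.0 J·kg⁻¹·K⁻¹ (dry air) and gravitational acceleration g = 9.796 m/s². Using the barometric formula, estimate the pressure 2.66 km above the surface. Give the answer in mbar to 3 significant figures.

Scale height: H = RT/g = 287.0 × 267 / 9.796 = 7822.5 m.
Barometric formula: P = P₀ exp(−z/H).
z/H = 2660.0/7822.5 = 0.34004; exp(−0.34004) = 0.71174.
P = 1010 × 0.71174 = 718.86 mbar.

P ≈ 719 mbar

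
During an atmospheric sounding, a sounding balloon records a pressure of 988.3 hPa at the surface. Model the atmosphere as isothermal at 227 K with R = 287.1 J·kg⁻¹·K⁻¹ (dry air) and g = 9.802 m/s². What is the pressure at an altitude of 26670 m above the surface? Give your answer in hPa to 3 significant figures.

P ≈ 17.9 hPa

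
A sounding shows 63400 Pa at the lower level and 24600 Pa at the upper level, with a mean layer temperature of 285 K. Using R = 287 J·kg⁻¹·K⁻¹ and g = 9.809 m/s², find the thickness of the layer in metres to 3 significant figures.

Δz ≈ 7890 m

Hypsometric equation: Δz = (R T̄/g) ln(P₁/P₂).
R T̄/g = 287 × 285 / 9.809 = 8338.8 m.
ln(63400/24600) = ln(2.5772) = 0.94670.
Δz = 8338.8 × 0.94670 = 7894.3 m.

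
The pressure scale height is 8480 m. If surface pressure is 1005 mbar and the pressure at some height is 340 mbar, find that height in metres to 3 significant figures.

Invert the barometric formula: z = H ln(P₀/P).
P₀/P = 1005/340 = 2.9559; ln(2.9559) = 1.0838.
z = 8480.0 × 1.0838 = 9190.6 m.

z ≈ 9190 m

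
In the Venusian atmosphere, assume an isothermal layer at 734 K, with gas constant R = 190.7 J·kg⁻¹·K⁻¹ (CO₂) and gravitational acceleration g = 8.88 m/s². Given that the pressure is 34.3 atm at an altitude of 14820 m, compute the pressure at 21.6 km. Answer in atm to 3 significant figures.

P ≈ 22.3 atm

Scale height: H = RT/g = 190.7 × 734 / 8.88 = 15763 m.
Between two levels, P₂ = P₁ exp(−Δz/H) with Δz = z₂ − z₁.
Δz = 21600 − 14820 = 6780.0 m; Δz/H = 6780.0/15763 = 0.43012.
P₂ = 34.3 × exp(−0.43012) = 34.3 × 0.65043 = 22.310 atm.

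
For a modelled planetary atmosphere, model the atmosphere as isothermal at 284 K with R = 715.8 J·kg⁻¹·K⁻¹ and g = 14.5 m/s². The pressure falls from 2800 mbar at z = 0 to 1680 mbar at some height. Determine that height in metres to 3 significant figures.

Scale height: H = RT/g = 715.8 × 284 / 14.5 = 14020 m.
Invert the barometric formula: z = H ln(P₀/P).
P₀/P = 2800/1680 = 1.6667; ln(1.6667) = 0.51085.
z = 14020 × 0.51085 = 7162.1 m.

z ≈ 7160 m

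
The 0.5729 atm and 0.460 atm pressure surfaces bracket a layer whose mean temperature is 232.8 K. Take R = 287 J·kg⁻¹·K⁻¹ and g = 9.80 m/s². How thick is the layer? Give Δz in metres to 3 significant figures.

Δz ≈ 1500 m

Hypsometric equation: Δz = (R T̄/g) ln(P₁/P₂).
R T̄/g = 287 × 232.8 / 9.80 = 6817.7 m.
ln(0.5729/0.460) = ln(1.2454) = 0.21946.
Δz = 6817.7 × 0.21946 = 1496.2 m.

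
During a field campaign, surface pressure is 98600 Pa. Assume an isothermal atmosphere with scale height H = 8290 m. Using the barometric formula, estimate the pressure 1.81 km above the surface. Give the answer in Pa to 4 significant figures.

Barometric formula: P = P₀ exp(−z/H).
z/H = 1810.0/8290.0 = 0.21834; exp(−0.21834) = 0.80385.
P = 98600 × 0.80385 = 79260 Pa.

P ≈ 79260 Pa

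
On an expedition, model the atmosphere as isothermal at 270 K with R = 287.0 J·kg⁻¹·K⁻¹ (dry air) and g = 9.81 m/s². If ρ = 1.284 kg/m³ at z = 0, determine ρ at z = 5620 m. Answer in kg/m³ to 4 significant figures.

ρ ≈ 0.6303 kg/m³

Scale height: H = RT/g = 287.0 × 270 / 9.81 = 7899.1 m.
In an isothermal atmosphere, density decays like pressure: ρ = ρ₀ exp(−z/H).
z/H = 5620.0/7899.1 = 0.71147; exp(−0.71147) = 0.49092.
ρ = 1.284 × 0.49092 = 0.63034 kg/m³.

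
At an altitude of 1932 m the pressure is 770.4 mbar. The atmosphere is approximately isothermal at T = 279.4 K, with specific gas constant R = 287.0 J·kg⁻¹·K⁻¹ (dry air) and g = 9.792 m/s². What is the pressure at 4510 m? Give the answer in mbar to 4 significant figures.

P ≈ 562.3 mbar

Scale height: H = RT/g = 287.0 × 279.4 / 9.792 = 8189.1 m.
Between two levels, P₂ = P₁ exp(−Δz/H) with Δz = z₂ − z₁.
Δz = 4510.0 − 1932.0 = 2578.0 m; Δz/H = 2578.0/8189.1 = 0.31481.
P₂ = 770.4 × exp(−0.31481) = 770.4 × 0.72993 = 562.34 mbar.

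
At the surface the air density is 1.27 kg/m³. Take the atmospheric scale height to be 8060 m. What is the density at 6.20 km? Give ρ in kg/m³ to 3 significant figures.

ρ ≈ 0.588 kg/m³

In an isothermal atmosphere, density decays like pressure: ρ = ρ₀ exp(−z/H).
z/H = 6200.0/8060.0 = 0.76923; exp(−0.76923) = 0.46337.
ρ = 1.27 × 0.46337 = 0.58848 kg/m³.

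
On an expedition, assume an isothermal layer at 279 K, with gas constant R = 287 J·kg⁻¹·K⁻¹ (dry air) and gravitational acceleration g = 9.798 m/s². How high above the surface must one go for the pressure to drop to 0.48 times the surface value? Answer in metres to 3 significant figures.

Scale height: H = RT/g = 287 × 279 / 9.798 = 8172.4 m.
Set P/P₀ = exp(−z/H) = 0.48, so z = −H ln(0.48).
−ln(0.48) = 0.73397; z = 8172.4 × 0.73397 = 5998.3 m.

z ≈ 6000 m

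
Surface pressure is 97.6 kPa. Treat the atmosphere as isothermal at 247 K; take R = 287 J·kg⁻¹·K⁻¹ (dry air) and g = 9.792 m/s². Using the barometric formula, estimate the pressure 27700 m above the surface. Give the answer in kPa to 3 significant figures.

P ≈ 2.13 kPa

Scale height: H = RT/g = 287 × 247 / 9.792 = 7239.5 m.
Barometric formula: P = P₀ exp(−z/H).
z/H = 27700/7239.5 = 3.8262; exp(−3.8262) = 0.021792.
P = 97.6 × 0.021792 = 2.1269 kPa.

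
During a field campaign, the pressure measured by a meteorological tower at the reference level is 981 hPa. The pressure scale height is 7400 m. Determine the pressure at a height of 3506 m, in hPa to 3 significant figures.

P ≈ 611 hPa

Barometric formula: P = P₀ exp(−z/H).
z/H = 3506.0/7400.0 = 0.47378; exp(−0.47378) = 0.62264.
P = 981 × 0.62264 = 610.81 hPa.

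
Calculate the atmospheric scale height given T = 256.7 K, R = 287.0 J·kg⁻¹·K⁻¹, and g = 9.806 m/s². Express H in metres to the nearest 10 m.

H ≈ 7510 m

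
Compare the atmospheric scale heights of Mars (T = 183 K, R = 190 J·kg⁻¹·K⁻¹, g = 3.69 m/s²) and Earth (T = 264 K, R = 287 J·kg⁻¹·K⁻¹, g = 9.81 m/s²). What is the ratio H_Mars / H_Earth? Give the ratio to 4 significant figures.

H_Mars/H_Earth ≈ 1.220

H = RT/g for each body.
H_Mars = 190 × 183 / 3.69 = 9422.8 m.
H_Earth = 287 × 264 / 9.81 = 7723.5 m.
H_Mars/H_Earth = 9422.8/7723.5 = 1.2200.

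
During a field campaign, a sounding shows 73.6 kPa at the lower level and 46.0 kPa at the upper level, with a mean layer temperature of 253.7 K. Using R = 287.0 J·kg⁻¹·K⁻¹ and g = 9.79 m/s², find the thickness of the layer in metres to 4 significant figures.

Hypsometric equation: Δz = (R T̄/g) ln(P₁/P₂).
R T̄/g = 287.0 × 253.7 / 9.79 = 7437.4 m.
ln(73.6/46.0) = ln(1.6000) = 0.47000.
Δz = 7437.4 × 0.47000 = 3495.6 m.

Δz ≈ 3496 m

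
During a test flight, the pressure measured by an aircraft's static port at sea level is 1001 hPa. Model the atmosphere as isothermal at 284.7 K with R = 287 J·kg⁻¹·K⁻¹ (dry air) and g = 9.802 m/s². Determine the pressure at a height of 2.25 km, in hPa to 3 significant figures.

P ≈ 764 hPa

Scale height: H = RT/g = 287 × 284.7 / 9.802 = 8335.9 m.
Barometric formula: P = P₀ exp(−z/H).
z/H = 2250.0/8335.9 = 0.26992; exp(−0.26992) = 0.76344.
P = 1001 × 0.76344 = 764.20 hPa.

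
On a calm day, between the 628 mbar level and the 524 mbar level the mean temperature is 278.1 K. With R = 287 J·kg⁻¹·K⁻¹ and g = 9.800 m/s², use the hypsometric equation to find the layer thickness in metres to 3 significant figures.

Hypsometric equation: Δz = (R T̄/g) ln(P₁/P₂).
R T̄/g = 287 × 278.1 / 9.800 = 8144.4 m.
ln(628/524) = ln(1.1985) = 0.18107.
Δz = 8144.4 × 0.18107 = 1474.7 m.

Δz ≈ 1470 m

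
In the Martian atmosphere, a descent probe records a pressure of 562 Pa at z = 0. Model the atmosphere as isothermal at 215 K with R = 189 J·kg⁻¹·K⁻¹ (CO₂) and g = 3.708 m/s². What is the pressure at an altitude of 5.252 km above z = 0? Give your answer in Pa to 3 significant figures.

Scale height: H = RT/g = 189 × 215 / 3.708 = 10959 m.
Barometric formula: P = P₀ exp(−z/H).
z/H = 5252.0/10959 = 0.47924; exp(−0.47924) = 0.61925.
P = 562 × 0.61925 = 348.02 Pa.

P ≈ 348 Pa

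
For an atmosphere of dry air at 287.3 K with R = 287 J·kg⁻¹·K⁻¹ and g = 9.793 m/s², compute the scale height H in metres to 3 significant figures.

The scale height of an isothermal atmosphere is H = RT/g.
H = 287 × 287.3 / 9.793 = 82455/9.793 = 8419.8 m.

H ≈ 8420 m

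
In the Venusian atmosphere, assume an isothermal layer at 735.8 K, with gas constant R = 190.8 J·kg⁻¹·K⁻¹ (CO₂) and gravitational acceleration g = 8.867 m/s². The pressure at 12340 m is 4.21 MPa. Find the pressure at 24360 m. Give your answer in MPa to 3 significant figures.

P ≈ 1.97 MPa

Scale height: H = RT/g = 190.8 × 735.8 / 8.867 = 15833 m.
Between two levels, P₂ = P₁ exp(−Δz/H) with Δz = z₂ − z₁.
Δz = 24360 − 12340 = 12020 m; Δz/H = 12020/15833 = 0.75917.
P₂ = 4.21 × exp(−0.75917) = 4.21 × 0.46805 = 1.9705 MPa.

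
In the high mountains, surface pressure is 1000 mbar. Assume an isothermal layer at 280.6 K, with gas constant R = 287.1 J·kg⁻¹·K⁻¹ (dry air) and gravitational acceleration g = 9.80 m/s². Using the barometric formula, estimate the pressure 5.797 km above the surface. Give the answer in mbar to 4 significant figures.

Scale height: H = RT/g = 287.1 × 280.6 / 9.80 = 8220.4 m.
Barometric formula: P = P₀ exp(−z/H).
z/H = 5797.0/8220.4 = 0.70520; exp(−0.70520) = 0.49401.
P = 1000 × 0.49401 = 494.01 mbar.

P ≈ 494.0 mbar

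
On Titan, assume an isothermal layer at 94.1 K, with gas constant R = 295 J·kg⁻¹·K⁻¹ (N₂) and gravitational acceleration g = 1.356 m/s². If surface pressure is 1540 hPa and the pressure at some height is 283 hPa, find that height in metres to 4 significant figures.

z ≈ 34680 m

Scale height: H = RT/g = 295 × 94.1 / 1.356 = 20472 m.
Invert the barometric formula: z = H ln(P₀/P).
P₀/P = 1540/283 = 5.4417; ln(5.4417) = 1.6941.
z = 20472 × 1.6941 = 34682 m.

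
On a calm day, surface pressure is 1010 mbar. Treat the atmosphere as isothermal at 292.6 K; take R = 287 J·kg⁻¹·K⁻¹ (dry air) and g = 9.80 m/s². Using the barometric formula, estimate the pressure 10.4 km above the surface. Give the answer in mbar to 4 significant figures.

P ≈ 300.1 mbar

Scale height: H = RT/g = 287 × 292.6 / 9.80 = 8569.0 m.
Barometric formula: P = P₀ exp(−z/H).
z/H = 10400/8569.0 = 1.2137; exp(−1.2137) = 0.29710.
P = 1010 × 0.29710 = 300.07 mbar.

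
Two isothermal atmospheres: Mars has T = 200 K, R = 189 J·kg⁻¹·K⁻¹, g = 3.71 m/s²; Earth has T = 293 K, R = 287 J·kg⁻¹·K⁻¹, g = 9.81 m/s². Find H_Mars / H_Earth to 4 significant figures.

H_Mars/H_Earth ≈ 1.189

H = RT/g for each body.
H_Mars = 189 × 200 / 3.71 = 10189 m.
H_Earth = 287 × 293 / 9.81 = 8572.0 m.
H_Mars/H_Earth = 10189/8572.0 = 1.1886.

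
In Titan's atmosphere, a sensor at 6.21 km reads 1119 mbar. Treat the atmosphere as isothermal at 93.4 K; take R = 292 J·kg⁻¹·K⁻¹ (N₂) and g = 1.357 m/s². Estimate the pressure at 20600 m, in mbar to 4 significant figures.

P ≈ 546.9 mbar

Scale height: H = RT/g = 292 × 93.4 / 1.357 = 20098 m.
Between two levels, P₂ = P₁ exp(−Δz/H) with Δz = z₂ − z₁.
Δz = 20600 − 6210.0 = 14390 m; Δz/H = 14390/20098 = 0.71599.
P₂ = 1119 × exp(−0.71599) = 1119 × 0.48871 = 546.87 mbar.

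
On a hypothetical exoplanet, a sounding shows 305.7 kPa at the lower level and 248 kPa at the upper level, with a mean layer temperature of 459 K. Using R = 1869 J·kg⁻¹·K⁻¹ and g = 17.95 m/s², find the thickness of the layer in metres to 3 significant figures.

Δz ≈ 10000 m

Hypsometric equation: Δz = (R T̄/g) ln(P₁/P₂).
R T̄/g = 1869 × 459 / 17.95 = 47792 m.
ln(305.7/248) = ln(1.2327) = 0.20921.
Δz = 47792 × 0.20921 = 9998.6 m.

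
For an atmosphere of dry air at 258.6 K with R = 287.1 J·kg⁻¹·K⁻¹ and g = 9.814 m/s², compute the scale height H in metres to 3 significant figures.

The scale height of an isothermal atmosphere is H = RT/g.
H = 287.1 × 258.6 / 9.814 = 74244/9.814 = 7565.1 m.

H ≈ 7570 m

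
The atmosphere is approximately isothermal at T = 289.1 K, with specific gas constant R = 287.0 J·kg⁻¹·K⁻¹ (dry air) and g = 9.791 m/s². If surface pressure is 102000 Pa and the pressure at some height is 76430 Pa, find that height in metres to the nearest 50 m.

z ≈ 2450 m

Scale height: H = RT/g = 287.0 × 289.1 / 9.791 = 8474.3 m.
Invert the barometric formula: z = H ln(P₀/P).
P₀/P = 102000/76430 = 1.3346; ln(1.3346) = 0.28863.
z = 8474.3 × 0.28863 = 2445.9 m.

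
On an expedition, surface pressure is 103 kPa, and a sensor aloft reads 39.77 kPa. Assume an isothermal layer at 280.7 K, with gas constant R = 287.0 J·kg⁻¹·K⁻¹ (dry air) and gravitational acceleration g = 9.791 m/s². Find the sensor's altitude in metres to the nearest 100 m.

z ≈ 7800 m

Scale height: H = RT/g = 287.0 × 280.7 / 9.791 = 8228.1 m.
Invert the barometric formula: z = H ln(P₀/P).
P₀/P = 103/39.77 = 2.5899; ln(2.5899) = 0.95162.
z = 8228.1 × 0.95162 = 7830.0 m.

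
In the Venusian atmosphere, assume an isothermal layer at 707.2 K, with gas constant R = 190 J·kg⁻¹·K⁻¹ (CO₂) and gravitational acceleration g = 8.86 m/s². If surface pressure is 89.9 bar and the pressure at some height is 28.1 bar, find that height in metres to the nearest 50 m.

z ≈ 17650 m

Scale height: H = RT/g = 190 × 707.2 / 8.86 = 15166 m.
Invert the barometric formula: z = H ln(P₀/P).
P₀/P = 89.9/28.1 = 3.1993; ln(3.1993) = 1.1629.
z = 15166 × 1.1629 = 17637 m.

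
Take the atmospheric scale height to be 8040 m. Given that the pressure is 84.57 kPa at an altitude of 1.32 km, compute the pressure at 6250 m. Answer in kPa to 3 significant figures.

P ≈ 45.8 kPa

Between two levels, P₂ = P₁ exp(−Δz/H) with Δz = z₂ − z₁.
Δz = 6250.0 − 1320.0 = 4930.0 m; Δz/H = 4930.0/8040.0 = 0.61318.
P₂ = 84.57 × exp(−0.61318) = 84.57 × 0.54163 = 45.806 kPa.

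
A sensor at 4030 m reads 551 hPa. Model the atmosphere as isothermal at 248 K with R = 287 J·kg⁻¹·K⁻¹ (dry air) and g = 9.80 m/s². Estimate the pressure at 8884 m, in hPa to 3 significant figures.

P ≈ 282 hPa

Scale height: H = RT/g = 287 × 248 / 9.80 = 7262.9 m.
Between two levels, P₂ = P₁ exp(−Δz/H) with Δz = z₂ − z₁.
Δz = 8884.0 − 4030.0 = 4854.0 m; Δz/H = 4854.0/7262.9 = 0.66833.
P₂ = 551 × exp(−0.66833) = 551 × 0.51256 = 282.42 hPa.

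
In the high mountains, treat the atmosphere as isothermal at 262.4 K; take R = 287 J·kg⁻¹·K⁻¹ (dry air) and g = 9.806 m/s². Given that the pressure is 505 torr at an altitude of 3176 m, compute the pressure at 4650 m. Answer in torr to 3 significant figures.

P ≈ 417 torr

Scale height: H = RT/g = 287 × 262.4 / 9.806 = 7679.9 m.
Between two levels, P₂ = P₁ exp(−Δz/H) with Δz = z₂ − z₁.
Δz = 4650.0 − 3176.0 = 1474.0 m; Δz/H = 1474.0/7679.9 = 0.19193.
P₂ = 505 × exp(−0.19193) = 505 × 0.82536 = 416.81 torr.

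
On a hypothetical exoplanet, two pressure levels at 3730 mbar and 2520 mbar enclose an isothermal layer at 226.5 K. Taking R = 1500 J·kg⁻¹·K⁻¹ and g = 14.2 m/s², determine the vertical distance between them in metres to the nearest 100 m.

Δz ≈ 9400 m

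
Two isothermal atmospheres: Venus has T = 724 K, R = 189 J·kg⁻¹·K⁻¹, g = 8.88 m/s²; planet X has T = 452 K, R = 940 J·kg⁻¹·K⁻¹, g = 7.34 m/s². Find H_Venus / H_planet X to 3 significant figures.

H = RT/g for each body.
H_Venus = 189 × 724 / 8.88 = 15409 m.
H_planet X = 940 × 452 / 7.34 = 57886 m.
H_Venus/H_planet X = 15409/57886 = 0.26620.

H_Venus/H_planet X ≈ 0.266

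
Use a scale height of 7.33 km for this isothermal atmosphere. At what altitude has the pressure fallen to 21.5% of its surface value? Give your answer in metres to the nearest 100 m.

z ≈ 11300 m

Set P/P₀ = exp(−z/H) = 0.215, so z = −H ln(0.215).
−ln(0.215) = 1.5371; z = 7330.0 × 1.5371 = 11267 m.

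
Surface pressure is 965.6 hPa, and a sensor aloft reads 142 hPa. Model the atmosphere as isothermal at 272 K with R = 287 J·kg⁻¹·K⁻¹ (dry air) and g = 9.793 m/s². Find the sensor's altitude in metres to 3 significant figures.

z ≈ 15300 m

Scale height: H = RT/g = 287 × 272 / 9.793 = 7971.4 m.
Invert the barometric formula: z = H ln(P₀/P).
P₀/P = 965.6/142 = 6.8000; ln(6.8000) = 1.9169.
z = 7971.4 × 1.9169 = 15280 m.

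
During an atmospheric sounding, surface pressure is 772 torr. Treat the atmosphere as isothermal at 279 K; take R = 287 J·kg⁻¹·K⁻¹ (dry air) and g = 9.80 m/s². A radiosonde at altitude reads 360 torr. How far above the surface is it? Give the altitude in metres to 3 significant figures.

Scale height: H = RT/g = 287 × 279 / 9.80 = 8170.7 m.
Invert the barometric formula: z = H ln(P₀/P).
P₀/P = 772/360 = 2.1444; ln(2.1444) = 0.76286.
z = 8170.7 × 0.76286 = 6233.1 m.

z ≈ 6230 m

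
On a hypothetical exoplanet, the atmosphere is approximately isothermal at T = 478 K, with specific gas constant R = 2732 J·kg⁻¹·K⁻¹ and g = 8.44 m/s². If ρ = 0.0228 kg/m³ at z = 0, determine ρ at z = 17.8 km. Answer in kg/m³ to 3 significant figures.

Scale height: H = RT/g = 2732 × 478 / 8.44 = 154730 m.
In an isothermal atmosphere, density decays like pressure: ρ = ρ₀ exp(−z/H).
z/H = 17800/154730 = 0.11504; exp(−0.11504) = 0.89133.
ρ = 0.0228 × 0.89133 = 0.020322 kg/m³.

ρ ≈ 0.0203 kg/m³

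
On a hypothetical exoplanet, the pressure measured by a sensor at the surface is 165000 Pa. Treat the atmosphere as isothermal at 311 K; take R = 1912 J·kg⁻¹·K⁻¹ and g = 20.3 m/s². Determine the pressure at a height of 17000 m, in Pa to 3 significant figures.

Scale height: H = RT/g = 1912 × 311 / 20.3 = 29292 m.
Barometric formula: P = P₀ exp(−z/H).
z/H = 17000/29292 = 0.58036; exp(−0.58036) = 0.55970.
P = 165000 × 0.55970 = 92350 Pa.

P ≈ 92400 Pa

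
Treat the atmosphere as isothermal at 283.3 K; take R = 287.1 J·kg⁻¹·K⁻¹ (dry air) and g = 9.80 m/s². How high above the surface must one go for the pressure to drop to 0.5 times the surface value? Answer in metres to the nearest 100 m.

Scale height: H = RT/g = 287.1 × 283.3 / 9.80 = 8299.5 m.
Set P/P₀ = exp(−z/H) = 0.5, so z = −H ln(0.5).
−ln(0.5) = 0.69315; z = 8299.5 × 0.69315 = 5752.8 m.

z ≈ 5800 m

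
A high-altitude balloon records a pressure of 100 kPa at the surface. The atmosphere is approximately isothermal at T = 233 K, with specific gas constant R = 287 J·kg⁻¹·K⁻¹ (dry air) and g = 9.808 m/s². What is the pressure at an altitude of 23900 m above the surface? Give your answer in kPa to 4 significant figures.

Scale height: H = RT/g = 287 × 233 / 9.808 = 6818.0 m.
Barometric formula: P = P₀ exp(−z/H).
z/H = 23900/6818.0 = 3.5054; exp(−3.5054) = 0.030035.
P = 100 × 0.030035 = 3.0035 kPa.

P ≈ 3.003 kPa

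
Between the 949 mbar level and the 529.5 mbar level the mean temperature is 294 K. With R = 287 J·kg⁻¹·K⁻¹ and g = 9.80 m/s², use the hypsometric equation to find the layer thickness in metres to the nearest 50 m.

Δz ≈ 5000 m

Hypsometric equation: Δz = (R T̄/g) ln(P₁/P₂).
R T̄/g = 287 × 294 / 9.80 = 8610.0 m.
ln(949/529.5) = ln(1.7923) = 0.58350.
Δz = 8610.0 × 0.58350 = 5023.9 m.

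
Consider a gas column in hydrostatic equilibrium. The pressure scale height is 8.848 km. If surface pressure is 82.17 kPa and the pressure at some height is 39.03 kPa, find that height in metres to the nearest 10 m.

Invert the barometric formula: z = H ln(P₀/P).
P₀/P = 82.17/39.03 = 2.1053; ln(2.1053) = 0.74446.
z = 8848.0 × 0.74446 = 6587.0 m.

z ≈ 6590 m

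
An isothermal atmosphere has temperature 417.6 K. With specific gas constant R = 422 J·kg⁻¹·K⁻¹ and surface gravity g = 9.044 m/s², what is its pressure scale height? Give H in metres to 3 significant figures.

H ≈ 19500 m

The scale height of an isothermal atmosphere is H = RT/g.
H = 422 × 417.6 / 9.044 = 176230/9.044 = 19486 m.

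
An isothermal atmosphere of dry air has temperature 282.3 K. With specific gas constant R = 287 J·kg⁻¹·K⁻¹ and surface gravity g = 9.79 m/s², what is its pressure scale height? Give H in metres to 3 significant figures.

The scale height of an isothermal atmosphere is H = RT/g.
H = 287 × 282.3 / 9.79 = 81020/9.79 = 8275.8 m.

H ≈ 8280 m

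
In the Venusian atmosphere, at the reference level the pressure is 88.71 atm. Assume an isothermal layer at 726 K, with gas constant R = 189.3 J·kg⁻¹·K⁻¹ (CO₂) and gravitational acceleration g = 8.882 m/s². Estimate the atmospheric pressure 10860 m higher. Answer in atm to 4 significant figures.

P ≈ 43.97 atm

Scale height: H = RT/g = 189.3 × 726 / 8.882 = 15473 m.
Barometric formula: P = P₀ exp(−z/H).
z/H = 10860/15473 = 0.70187; exp(−0.70187) = 0.49566.
P = 88.71 × 0.49566 = 43.970 atm.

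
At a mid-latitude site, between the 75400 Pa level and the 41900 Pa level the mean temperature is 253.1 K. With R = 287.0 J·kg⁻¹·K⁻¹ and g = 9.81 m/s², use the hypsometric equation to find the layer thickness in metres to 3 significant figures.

Hypsometric equation: Δz = (R T̄/g) ln(P₁/P₂).
R T̄/g = 287.0 × 253.1 / 9.81 = 7404.7 m.
ln(75400/41900) = ln(1.7995) = 0.58751.
Δz = 7404.7 × 0.58751 = 4350.3 m.

Δz ≈ 4350 m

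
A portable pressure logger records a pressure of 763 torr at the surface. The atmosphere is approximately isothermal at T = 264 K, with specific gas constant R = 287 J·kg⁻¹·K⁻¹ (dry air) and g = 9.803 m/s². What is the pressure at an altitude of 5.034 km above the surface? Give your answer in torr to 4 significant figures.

P ≈ 397.8 torr

Scale height: H = RT/g = 287 × 264 / 9.803 = 7729.1 m.
Barometric formula: P = P₀ exp(−z/H).
z/H = 5034.0/7729.1 = 0.65130; exp(−0.65130) = 0.52137.
P = 763 × 0.52137 = 397.81 torr.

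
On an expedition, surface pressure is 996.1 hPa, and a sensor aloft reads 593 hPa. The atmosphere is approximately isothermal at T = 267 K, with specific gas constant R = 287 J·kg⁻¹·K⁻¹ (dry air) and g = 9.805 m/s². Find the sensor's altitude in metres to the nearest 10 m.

z ≈ 4050 m

Scale height: H = RT/g = 287 × 267 / 9.805 = 7815.3 m.
Invert the barometric formula: z = H ln(P₀/P).
P₀/P = 996.1/593 = 1.6798; ln(1.6798) = 0.51867.
z = 7815.3 × 0.51867 = 4053.6 m.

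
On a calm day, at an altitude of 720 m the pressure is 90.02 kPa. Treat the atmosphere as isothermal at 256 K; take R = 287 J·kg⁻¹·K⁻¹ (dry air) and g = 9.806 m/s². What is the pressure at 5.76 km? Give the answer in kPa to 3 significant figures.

P ≈ 45.9 kPa

Scale height: H = RT/g = 287 × 256 / 9.806 = 7492.6 m.
Between two levels, P₂ = P₁ exp(−Δz/H) with Δz = z₂ − z₁.
Δz = 5760.0 − 720.00 = 5040.0 m; Δz/H = 5040.0/7492.6 = 0.67266.
P₂ = 90.02 × exp(−0.67266) = 90.02 × 0.51035 = 45.942 kPa.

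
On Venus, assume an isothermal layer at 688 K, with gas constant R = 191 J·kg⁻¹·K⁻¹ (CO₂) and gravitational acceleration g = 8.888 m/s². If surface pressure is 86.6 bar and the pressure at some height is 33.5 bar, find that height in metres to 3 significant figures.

Scale height: H = RT/g = 191 × 688 / 8.888 = 14785 m.
Invert the barometric formula: z = H ln(P₀/P).
P₀/P = 86.6/33.5 = 2.5851; ln(2.5851) = 0.94976.
z = 14785 × 0.94976 = 14042 m.

z ≈ 14000 m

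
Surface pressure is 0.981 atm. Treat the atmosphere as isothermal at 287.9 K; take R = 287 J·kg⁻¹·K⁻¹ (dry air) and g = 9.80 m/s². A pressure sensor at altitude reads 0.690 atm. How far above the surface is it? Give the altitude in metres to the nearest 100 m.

Scale height: H = RT/g = 287 × 287.9 / 9.80 = 8431.4 m.
Invert the barometric formula: z = H ln(P₀/P).
P₀/P = 0.981/0.690 = 1.4217; ln(1.4217) = 0.35185.
z = 8431.4 × 0.35185 = 2966.6 m.

z ≈ 3000 m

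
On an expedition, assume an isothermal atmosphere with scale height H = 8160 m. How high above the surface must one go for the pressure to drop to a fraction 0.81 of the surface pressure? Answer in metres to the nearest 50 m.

z ≈ 1700 m

Set P/P₀ = exp(−z/H) = 0.81, so z = −H ln(0.81).
−ln(0.81) = 0.21072; z = 8160.0 × 0.21072 = 1719.5 m.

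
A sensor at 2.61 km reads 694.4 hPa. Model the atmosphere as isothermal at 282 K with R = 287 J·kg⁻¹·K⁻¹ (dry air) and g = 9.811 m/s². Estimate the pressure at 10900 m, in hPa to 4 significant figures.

Scale height: H = RT/g = 287 × 282 / 9.811 = 8249.3 m.
Between two levels, P₂ = P₁ exp(−Δz/H) with Δz = z₂ − z₁.
Δz = 10900 − 2610.0 = 8290.0 m; Δz/H = 8290.0/8249.3 = 1.0049.
P₂ = 694.4 × exp(−1.0049) = 694.4 × 0.36608 = 254.21 hPa.

P ≈ 254.2 hPa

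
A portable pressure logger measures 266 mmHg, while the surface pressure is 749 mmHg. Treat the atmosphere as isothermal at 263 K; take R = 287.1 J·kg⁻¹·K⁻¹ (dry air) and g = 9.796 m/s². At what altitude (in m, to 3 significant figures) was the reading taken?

z ≈ 7980 m

Scale height: H = RT/g = 287.1 × 263 / 9.796 = 7708.0 m.
Invert the barometric formula: z = H ln(P₀/P).
P₀/P = 749/266 = 2.8158; ln(2.8158) = 1.0352.
z = 7708.0 × 1.0352 = 7979.3 m.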